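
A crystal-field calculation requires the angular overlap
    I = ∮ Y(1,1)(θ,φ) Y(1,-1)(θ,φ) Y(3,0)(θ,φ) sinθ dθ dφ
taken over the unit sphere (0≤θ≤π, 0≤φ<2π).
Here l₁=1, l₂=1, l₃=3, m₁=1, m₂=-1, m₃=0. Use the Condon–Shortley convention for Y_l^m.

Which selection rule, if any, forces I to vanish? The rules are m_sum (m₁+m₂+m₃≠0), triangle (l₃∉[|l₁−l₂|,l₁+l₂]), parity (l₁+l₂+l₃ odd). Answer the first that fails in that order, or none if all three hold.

azimuthal sum: 1 − 1 + 0 = 0  ✓
0 ≤ 3 ≤ 2 (triangle on l)  ✗
L = 1 + 1 + 3 = 5 (odd)

triangle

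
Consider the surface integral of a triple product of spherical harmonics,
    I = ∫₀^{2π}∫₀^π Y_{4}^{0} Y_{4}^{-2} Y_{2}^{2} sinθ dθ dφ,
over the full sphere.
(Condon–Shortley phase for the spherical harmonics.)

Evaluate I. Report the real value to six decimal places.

-0.190365

Rules hold: Σm=0, L=10 even, 0≤2≤8.
N = 9·9·5 = 405
Δ = 6!·2!·2!/11! = 1/13860
Racah Σ t=2..4: t=2:+1/192 t=3:−1/36 t=4:+1/192 = -5/288
⇒ 3j(4 4 2; 0 0 0)² = 20/693, sgn -1
Racah Σ t=2..2: t=2:+1/192 = 1/192
⇒ 3j(4 4 2; 0 -2 2)² = 3/77, sgn +1
4πI² = N·(3j₀)²·(3jₘ)² = 2700/5929
I = -1·√(0.455389/4π) = -0.19036462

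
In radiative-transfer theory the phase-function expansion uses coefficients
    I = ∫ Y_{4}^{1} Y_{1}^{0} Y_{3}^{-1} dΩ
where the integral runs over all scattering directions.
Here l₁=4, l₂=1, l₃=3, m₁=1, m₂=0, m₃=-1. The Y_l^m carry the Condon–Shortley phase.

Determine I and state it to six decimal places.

Checks pass: Σm=0; 8 even; l₃=3∈[3,5].
(2·4+1)(2·1+1)(2·3+1) = 189
Δ: 2! 6! 0! / 9! → 1/252
sum: t=1:−1/36 = -1/36
3j²(4 1 3; 0 0 0) = Δ·Π!·Σ² = 4/63  (sign +1)
sum: t=1:−1/48 = -1/48
3j²(4 1 3; 1 0 -1) = Δ·Π!·Σ² = 5/84  (sign -1)
combine: 4πI² = 189·4/63·5/84 = 5/7
take √, sign -1: I = -0.23841361

-0.238414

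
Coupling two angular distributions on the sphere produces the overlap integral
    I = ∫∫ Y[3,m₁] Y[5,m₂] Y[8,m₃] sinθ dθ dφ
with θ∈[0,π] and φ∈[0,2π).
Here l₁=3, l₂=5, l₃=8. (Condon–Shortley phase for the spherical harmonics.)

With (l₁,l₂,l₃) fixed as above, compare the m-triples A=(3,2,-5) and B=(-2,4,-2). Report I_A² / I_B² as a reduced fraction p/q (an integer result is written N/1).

Same 3,5,8: normalisation and zero-m 3j drop out of the ratio.
A: Δ: 0! 6! 10! / 17! → 1/136136; sum: t=0:+1/21772800 = 1/21772800; 3j²(3 5 8; 3 2 -5) = Δ·Π!·Σ² = 3/238  (sign -1)
B: Δ: 0! 6! 10! / 17! → 1/136136; sum: t=0:+1/43545600 = 1/43545600; 3j²(3 5 8; -2 4 -2) = Δ·Π!·Σ² = 15/34034  (sign +1)
I_A²/I_B² = (3/238)/(15/34034) = 143/5

143/5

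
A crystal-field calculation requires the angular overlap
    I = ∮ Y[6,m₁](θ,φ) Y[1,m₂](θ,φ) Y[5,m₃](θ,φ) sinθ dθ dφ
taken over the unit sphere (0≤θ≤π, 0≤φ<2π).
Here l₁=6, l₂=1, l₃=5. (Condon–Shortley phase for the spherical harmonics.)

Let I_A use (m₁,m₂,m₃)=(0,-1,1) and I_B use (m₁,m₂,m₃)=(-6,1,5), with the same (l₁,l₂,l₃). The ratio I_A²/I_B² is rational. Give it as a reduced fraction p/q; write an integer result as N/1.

Shared (l₁,l₂,l₃)=(6,1,5): N and (l;000)² cancel in I_A²/I_B².
A: Δ = 2!·10!·0!/13! = 1/858; Racah Σ t=0..0: t=0:+1/34560 = 1/34560; ⇒ 3j(6 1 5; 0 -1 1)² = 5/286, sgn +1
B: Δ = 2!·10!·0!/13! = 1/858; Racah Σ t=2..2: t=2:+1/7257600 = 1/7257600; ⇒ 3j(6 1 5; -6 1 5)² = 1/13, sgn +1
I_A²/I_B² = (5/286)/(1/13) = 5/22

5/22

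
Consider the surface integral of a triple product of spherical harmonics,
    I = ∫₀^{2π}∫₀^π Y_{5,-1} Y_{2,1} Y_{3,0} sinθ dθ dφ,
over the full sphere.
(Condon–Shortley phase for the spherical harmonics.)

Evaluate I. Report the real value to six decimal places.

-0.214318

Checks pass: Σm=0; 10 even; l₃=3∈[3,7].
(2·5+1)(2·2+1)(2·3+1) = 385
Δ: 4! 6! 0! / 11! → 1/2310
sum: t=2:+1/144 = 1/144
3j²(5 2 3; 0 0 0) = Δ·Π!·Σ² = 10/231  (sign -1)
sum: t=3:−1/216 = -1/216
3j²(5 2 3; -1 1 0) = Δ·Π!·Σ² = 8/231  (sign +1)
combine: 4πI² = 385·10/231·8/231 = 400/693
take √, sign -1: I = -0.21431790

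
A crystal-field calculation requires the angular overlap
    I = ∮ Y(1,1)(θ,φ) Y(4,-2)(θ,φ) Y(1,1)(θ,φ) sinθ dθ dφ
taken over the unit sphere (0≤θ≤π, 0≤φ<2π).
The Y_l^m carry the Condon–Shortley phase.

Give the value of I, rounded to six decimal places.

l₃=1 ∉ [3,5] — triangle fails ⇒ I = 0

0.000000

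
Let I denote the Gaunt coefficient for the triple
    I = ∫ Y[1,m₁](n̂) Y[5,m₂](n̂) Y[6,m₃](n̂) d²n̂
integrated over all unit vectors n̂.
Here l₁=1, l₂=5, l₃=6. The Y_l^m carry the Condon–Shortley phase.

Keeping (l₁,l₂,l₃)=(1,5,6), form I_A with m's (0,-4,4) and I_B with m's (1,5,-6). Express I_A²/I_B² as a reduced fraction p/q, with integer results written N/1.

l's match ⇒ only the (l;m) 3-j factors differ between A and B.
A: triangle coeff Δ(1,5,6) = 1/858; Σ_t [0,0]: t=0:+1/362880 = 1/362880; (3j)²=10/429 [(1 5 6; 0 -4 4)], sign=+1
B: triangle coeff Δ(1,5,6) = 1/858; Σ_t [0,0]: t=0:+1/7257600 = 1/7257600; (3j)²=1/13 [(1 5 6; 1 5 -6)], sign=+1
I_A²/I_B² = (10/429)/(1/13) = 10/33

10/33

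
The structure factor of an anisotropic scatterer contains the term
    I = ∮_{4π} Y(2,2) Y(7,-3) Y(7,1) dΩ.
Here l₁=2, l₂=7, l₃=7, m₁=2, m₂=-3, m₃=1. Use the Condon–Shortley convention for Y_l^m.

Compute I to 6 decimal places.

0.181642

Checks pass: Σm=0; 16 even; l₃=7∈[5,9].
(2·2+1)(2·7+1)(2·7+1) = 1125
Δ: 2! 2! 12! / 17! → 1/185640
sum: t=0:+1/2419200 t=1:−1/518400 t=2:+1/2419200 = -1/907200
3j²(2 7 7; 0 0 0) = Δ·Π!·Σ² = 56/3315  (sign +1)
sum: t=0:+1/3870720 = 1/3870720
3j²(2 7 7; 2 -3 1) = Δ·Π!·Σ² = 135/6188  (sign +1)
combine: 4πI² = 1125·56/3315·135/6188 = 20250/48841
take √, sign +1: I = 0.18164160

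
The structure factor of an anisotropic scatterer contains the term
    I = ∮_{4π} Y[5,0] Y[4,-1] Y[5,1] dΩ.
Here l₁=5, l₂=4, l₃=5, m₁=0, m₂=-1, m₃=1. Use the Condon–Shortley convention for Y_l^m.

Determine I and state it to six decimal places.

Checks pass: Σm=0; 14 even; l₃=5∈[1,9].
(2·5+1)(2·4+1)(2·5+1) = 1089
Δ: 4! 6! 4! / 15! → 1/3153150
sum: t=0:+1/69120 t=1:−1/1728 t=2:+1/576 t=3:−1/1728 t=4:+1/69120 = 7/11520
3j²(5 4 5; 0 0 0) = Δ·Π!·Σ² = 2/143  (sign -1)
sum: t=0:+1/17280 t=1:−1/1152 t=2:+1/864 t=3:−1/6912 = 7/34560
3j²(5 4 5; 0 -1 1) = Δ·Π!·Σ² = 1/429  (sign +1)
combine: 4πI² = 1089·2/143·1/429 = 6/169
take √, sign -1: I = -0.05315295

-0.053153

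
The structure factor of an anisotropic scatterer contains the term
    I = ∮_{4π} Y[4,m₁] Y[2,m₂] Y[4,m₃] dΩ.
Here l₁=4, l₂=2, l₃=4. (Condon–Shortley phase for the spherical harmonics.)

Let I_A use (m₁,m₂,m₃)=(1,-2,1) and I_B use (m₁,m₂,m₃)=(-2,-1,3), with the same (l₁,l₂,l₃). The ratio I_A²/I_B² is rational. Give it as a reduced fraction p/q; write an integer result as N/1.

Shared (l₁,l₂,l₃)=(4,2,4): N and (l;000)² cancel in I_A²/I_B².
A: Δ = 2!·6!·2!/11! = 1/13860; Racah Σ t=0..0: t=0:+1/144 = 1/144; ⇒ 3j(4 2 4; 1 -2 1)² = 10/231, sgn -1
B: Δ = 2!·6!·2!/11! = 1/13860; Racah Σ t=0..1: t=0:+1/1440 t=1:−1/240 = -1/288; ⇒ 3j(4 2 4; -2 -1 3)² = 5/132, sgn +1
I_A²/I_B² = (10/231)/(5/132) = 8/7

8/7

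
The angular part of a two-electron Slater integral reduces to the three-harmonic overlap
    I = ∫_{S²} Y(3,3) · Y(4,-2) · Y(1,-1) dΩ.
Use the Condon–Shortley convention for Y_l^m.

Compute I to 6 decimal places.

m-sum 0 ✓  L=8 even ✓  1≤1≤7 ✓
Π(2lᵢ+1) = 7×9×3 = 189
triangle coeff Δ(3,4,1) = 1/252
Σ_t [3,3]: t=3:−1/36 = -1/36
(3j)²=4/63 [(3 4 1; 0 0 0)], sign=+1
Σ_t [0,0]: t=0:+1/1440 = 1/1440
(3j)²=1/252 [(3 4 1; 3 -2 -1)], sign=+1
⇒ 4πI² = 1/21
I = (+1)√(1/21/(4π)) = 0.06155813

0.061558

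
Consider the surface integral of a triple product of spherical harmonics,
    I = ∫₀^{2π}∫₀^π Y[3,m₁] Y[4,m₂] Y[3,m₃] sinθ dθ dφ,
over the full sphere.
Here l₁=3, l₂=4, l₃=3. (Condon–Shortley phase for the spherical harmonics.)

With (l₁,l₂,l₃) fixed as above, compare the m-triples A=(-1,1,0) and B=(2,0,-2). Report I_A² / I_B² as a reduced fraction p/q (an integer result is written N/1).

15/49

Shared (l₁,l₂,l₃)=(3,4,3): N and (l;000)² cancel in I_A²/I_B².
A: Δ = 4!·2!·4!/11! = 1/34650; Racah Σ t=2..4: t=2:+1/48 t=3:−1/24 t=4:+1/288 = -5/288; ⇒ 3j(3 4 3; -1 1 0)² = 5/462, sgn +1
B: Δ = 4!·2!·4!/11! = 1/34650; Racah Σ t=0..1: t=0:+1/576 t=1:−1/72 = -7/576; ⇒ 3j(3 4 3; 2 0 -2)² = 7/198, sgn +1
I_A²/I_B² = (5/462)/(7/198) = 15/49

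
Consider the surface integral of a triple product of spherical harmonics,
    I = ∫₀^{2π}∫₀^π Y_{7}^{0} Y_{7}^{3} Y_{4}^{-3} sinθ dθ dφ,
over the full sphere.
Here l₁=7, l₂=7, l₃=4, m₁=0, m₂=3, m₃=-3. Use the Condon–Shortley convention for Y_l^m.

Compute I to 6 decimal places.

Rules hold: Σm=0, L=18 even, 0≤4≤14.
N = 15·15·9 = 2025
Δ = 10!·4!·4!/19! = 1/58198140
Racah Σ t=3..7: t=3:−1/17418240 t=4:+1/622080 t=5:−1/230400 t=6:+1/622080 t=7:−1/17418240 = -1/806400
⇒ 3j(7 7 4; 0 0 0)² = 2268/230945, sgn -1
Racah Σ t=6..7: t=6:+1/2488320 t=7:−1/4354560 = 1/5806080
⇒ 3j(7 7 4; 0 3 -3)² = 525/92378, sgn -1
4πI² = N·(3j₀)²·(3jₘ)² = 241116750/2133423721
I = +1·√(0.113019/4π) = 0.09483534

0.094835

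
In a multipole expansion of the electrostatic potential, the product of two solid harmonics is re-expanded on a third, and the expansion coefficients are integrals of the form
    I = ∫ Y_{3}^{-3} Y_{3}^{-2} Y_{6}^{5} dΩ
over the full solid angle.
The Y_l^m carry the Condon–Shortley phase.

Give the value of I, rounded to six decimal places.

-0.254801

m-sum 0 ✓  L=12 even ✓  0≤6≤6 ✓
Π(2lᵢ+1) = 7×7×13 = 637
triangle coeff Δ(3,3,6) = 1/12012
Σ_t [0,0]: t=0:+1/1296 = 1/1296
(3j)²=100/3003 [(3 3 6; 0 0 0)], sign=+1
Σ_t [0,0]: t=0:+1/86400 = 1/86400
(3j)²=1/26 [(3 3 6; -3 -2 5)], sign=-1
⇒ 4πI² = 350/429
I = (-1)√(350/429/(4π)) = -0.25480060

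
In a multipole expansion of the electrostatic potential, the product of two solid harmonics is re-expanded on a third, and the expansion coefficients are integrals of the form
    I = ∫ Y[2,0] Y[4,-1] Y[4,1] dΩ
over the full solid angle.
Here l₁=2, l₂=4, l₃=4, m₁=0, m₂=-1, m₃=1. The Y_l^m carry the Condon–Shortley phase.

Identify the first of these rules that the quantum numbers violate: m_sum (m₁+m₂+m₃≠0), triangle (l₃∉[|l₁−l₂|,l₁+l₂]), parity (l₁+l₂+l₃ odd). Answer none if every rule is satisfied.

azimuthal sum: 0 − 1 + 1 = 0  ✓
2 ≤ 4 ≤ 6 (triangle on l)  ✓
L = 2 + 4 + 4 = 10 (even)  ✓

none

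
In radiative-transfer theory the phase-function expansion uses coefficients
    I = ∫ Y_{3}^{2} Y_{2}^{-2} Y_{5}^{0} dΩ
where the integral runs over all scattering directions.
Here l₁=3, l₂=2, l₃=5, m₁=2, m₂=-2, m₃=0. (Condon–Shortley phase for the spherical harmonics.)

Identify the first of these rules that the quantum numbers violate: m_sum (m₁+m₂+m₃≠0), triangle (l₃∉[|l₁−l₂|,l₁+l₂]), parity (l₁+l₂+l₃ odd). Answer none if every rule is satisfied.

none

m₁+m₂+m₃ = 2 − 2 + 0 = 0  ✓
triangle: |3−2|=1 ≤ l₃=5 ≤ 3+2=5  ✓
parity: l₁+l₂+l₃ = 10 is even  ✓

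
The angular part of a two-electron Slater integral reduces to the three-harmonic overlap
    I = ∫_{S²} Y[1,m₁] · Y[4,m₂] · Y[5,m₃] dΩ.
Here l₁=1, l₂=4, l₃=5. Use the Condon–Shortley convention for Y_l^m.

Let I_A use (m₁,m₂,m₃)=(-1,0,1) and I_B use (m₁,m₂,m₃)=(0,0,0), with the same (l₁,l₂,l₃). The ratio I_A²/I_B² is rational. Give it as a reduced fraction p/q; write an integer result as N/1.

Shared (l₁,l₂,l₃)=(1,4,5): N and (l;000)² cancel in I_A²/I_B².
A: Δ = 0!·2!·8!/11! = 1/495; Racah Σ t=0..0: t=0:+1/1152 = 1/1152; ⇒ 3j(1 4 5; -1 0 1)² = 1/33, sgn +1
B: Δ = 0!·2!·8!/11! = 1/495; Racah Σ t=0..0: t=0:+1/576 = 1/576; ⇒ 3j(1 4 5; 0 0 0)² = 5/99, sgn -1
I_A²/I_B² = (1/33)/(5/99) = 3/5

3/5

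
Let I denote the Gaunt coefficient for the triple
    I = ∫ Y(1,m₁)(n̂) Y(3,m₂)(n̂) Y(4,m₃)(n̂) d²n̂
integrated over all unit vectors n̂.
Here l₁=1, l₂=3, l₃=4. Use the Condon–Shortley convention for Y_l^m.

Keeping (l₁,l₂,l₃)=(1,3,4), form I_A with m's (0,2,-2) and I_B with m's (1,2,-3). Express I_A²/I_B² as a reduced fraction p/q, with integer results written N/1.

Same 1,3,4: normalisation and zero-m 3j drop out of the ratio.
A: Δ: 0! 2! 6! / 9! → 1/252; sum: t=0:+1/120 = 1/120; 3j²(1 3 4; 0 2 -2) = Δ·Π!·Σ² = 1/21  (sign +1)
B: Δ: 0! 2! 6! / 9! → 1/252; sum: t=0:+1/240 = 1/240; 3j²(1 3 4; 1 2 -3) = Δ·Π!·Σ² = 1/12  (sign -1)
I_A²/I_B² = (1/21)/(1/12) = 4/7

4/7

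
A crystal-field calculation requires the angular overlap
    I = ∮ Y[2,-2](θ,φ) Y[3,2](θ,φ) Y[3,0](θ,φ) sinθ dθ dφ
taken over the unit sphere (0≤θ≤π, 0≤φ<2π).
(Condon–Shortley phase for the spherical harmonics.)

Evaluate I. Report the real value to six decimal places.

Rules hold: Σm=0, L=8 even, 1≤3≤5.
N = 5·7·7 = 245
Δ = 2!·2!·4!/9! = 1/3780
Racah Σ t=0..2: t=0:+1/24 t=1:−1/4 t=2:+1/24 = -1/6
⇒ 3j(2 3 3; 0 0 0)² = 4/105, sgn +1
Racah Σ t=2..2: t=2:+1/24 = 1/24
⇒ 3j(2 3 3; -2 2 0)² = 1/21, sgn -1
4πI² = N·(3j₀)²·(3jₘ)² = 4/9
I = -1·√(0.444444/4π) = -0.18806319

-0.188063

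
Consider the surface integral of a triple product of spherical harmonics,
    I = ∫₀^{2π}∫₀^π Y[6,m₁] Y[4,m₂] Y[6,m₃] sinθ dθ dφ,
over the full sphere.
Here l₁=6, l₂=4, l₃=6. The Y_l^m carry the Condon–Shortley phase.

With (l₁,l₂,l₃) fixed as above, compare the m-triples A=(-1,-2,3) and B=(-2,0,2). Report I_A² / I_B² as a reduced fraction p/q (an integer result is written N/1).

Same 6,4,6: normalisation and zero-m 3j drop out of the ratio.
A: Δ: 4! 8! 4! / 17! → 1/15315300; sum: t=0:+1/483840 t=1:−1/51840 t=2:+1/69120 = -1/362880; 3j²(6 4 6; -1 -2 3) = Δ·Π!·Σ² = 16/17017  (sign +1)
B: Δ: 4! 8! 4! / 17! → 1/15315300; sum: t=0:+1/23224320 t=1:−1/181440 t=2:+1/23040 t=3:−1/25920 t=4:+1/331776 = 11/4644864; 3j²(6 4 6; -2 0 2) = Δ·Π!·Σ² = 11/55692  (sign +1)
I_A²/I_B² = (16/17017)/(11/55692) = 576/121

576/121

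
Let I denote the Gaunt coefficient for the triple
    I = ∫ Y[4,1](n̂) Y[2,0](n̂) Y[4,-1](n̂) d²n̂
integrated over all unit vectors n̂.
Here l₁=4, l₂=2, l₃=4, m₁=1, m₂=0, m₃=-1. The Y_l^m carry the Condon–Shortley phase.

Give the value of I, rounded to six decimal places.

Checks pass: Σm=0; 10 even; l₃=4∈[2,6].
(2·4+1)(2·2+1)(2·4+1) = 405
Δ: 2! 6! 2! / 11! → 1/13860
sum: t=0:+1/192 t=1:−1/36 t=2:+1/192 = -5/288
3j²(4 2 4; 0 0 0) = Δ·Π!·Σ² = 20/693  (sign -1)
sum: t=0:+1/144 t=1:−1/48 t=2:+1/480 = -17/1440
3j²(4 2 4; 1 0 -1) = Δ·Π!·Σ² = 289/13860  (sign +1)
combine: 4πI² = 405·20/693·289/13860 = 1445/5929
take √, sign -1: I = -0.13926381

-0.139264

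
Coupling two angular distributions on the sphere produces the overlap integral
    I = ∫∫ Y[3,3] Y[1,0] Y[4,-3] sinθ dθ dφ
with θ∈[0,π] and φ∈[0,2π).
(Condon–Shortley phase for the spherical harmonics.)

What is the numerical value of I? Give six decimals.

-0.162868

Rules hold: Σm=0, L=8 even, 2≤4≤4.
N = 7·3·9 = 189
Δ = 0!·6!·2!/9! = 1/252
Racah Σ t=0..0: t=0:+1/36 = 1/36
⇒ 3j(3 1 4; 0 0 0)² = 4/63, sgn +1
Racah Σ t=0..0: t=0:+1/720 = 1/720
⇒ 3j(3 1 4; 3 0 -3)² = 1/36, sgn -1
4πI² = N·(3j₀)²·(3jₘ)² = 1/3
I = -1·√(0.333333/4π) = -0.16286750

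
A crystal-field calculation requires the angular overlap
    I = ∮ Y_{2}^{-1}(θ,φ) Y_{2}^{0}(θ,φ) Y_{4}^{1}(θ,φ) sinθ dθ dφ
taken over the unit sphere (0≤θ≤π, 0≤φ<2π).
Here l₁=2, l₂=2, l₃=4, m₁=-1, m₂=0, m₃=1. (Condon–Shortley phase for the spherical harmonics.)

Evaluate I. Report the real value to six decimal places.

Checks pass: Σm=0; 8 even; l₃=4∈[0,4].
(2·2+1)(2·2+1)(2·4+1) = 225
Δ: 0! 4! 4! / 9! → 1/630
sum: t=0:+1/16 = 1/16
3j²(2 2 4; 0 0 0) = Δ·Π!·Σ² = 2/35  (sign +1)
sum: t=0:+1/24 = 1/24
3j²(2 2 4; -1 0 1) = Δ·Π!·Σ² = 1/21  (sign -1)
combine: 4πI² = 225·2/35·1/21 = 30/49
take √, sign -1: I = -0.22072812

-0.220728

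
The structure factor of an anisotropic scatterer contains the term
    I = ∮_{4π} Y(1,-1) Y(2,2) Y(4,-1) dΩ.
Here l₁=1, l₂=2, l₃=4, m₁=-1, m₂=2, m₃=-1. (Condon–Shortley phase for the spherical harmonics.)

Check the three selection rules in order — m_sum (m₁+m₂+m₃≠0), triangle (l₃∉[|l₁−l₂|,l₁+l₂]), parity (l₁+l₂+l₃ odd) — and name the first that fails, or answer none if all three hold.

triangle

azimuthal sum: -1 + 2 − 1 = 0  ✓
1 ≤ 4 ≤ 3 (triangle on l)  ✗
L = 1 + 2 + 4 = 7 (odd)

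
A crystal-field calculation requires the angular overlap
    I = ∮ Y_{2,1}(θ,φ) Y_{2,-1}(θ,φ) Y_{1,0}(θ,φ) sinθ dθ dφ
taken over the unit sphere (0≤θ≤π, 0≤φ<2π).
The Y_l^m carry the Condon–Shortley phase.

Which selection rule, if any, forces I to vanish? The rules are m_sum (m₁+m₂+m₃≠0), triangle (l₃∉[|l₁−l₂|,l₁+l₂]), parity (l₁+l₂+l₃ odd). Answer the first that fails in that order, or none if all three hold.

parity

m₁+m₂+m₃ = 1 − 1 + 0 = 0  ✓
triangle: |2−2|=0 ≤ l₃=1 ≤ 2+2=4  ✓
parity: l₁+l₂+l₃ = 5 is odd  ✗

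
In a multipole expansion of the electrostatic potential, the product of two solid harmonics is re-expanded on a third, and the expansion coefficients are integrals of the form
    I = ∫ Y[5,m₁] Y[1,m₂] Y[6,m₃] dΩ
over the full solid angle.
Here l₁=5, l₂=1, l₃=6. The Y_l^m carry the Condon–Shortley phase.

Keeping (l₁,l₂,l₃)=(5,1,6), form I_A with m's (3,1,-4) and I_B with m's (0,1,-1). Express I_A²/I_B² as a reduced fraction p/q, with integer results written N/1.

15/7

Shared (l₁,l₂,l₃)=(5,1,6): N and (l;000)² cancel in I_A²/I_B².
A: Δ = 0!·10!·2!/13! = 1/858; Racah Σ t=0..0: t=0:+1/161280 = 1/161280; ⇒ 3j(5 1 6; 3 1 -4)² = 15/286, sgn +1
B: Δ = 0!·10!·2!/13! = 1/858; Racah Σ t=0..0: t=0:+1/28800 = 1/28800; ⇒ 3j(5 1 6; 0 1 -1)² = 7/286, sgn -1
I_A²/I_B² = (15/286)/(7/286) = 15/7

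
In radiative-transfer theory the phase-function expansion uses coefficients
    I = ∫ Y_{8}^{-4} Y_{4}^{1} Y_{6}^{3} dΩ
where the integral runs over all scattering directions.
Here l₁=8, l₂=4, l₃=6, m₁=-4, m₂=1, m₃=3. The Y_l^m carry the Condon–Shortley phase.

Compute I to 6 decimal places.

m-sum 0 ✓  L=18 even ✓  4≤6≤12 ✓
Π(2lᵢ+1) = 17×9×13 = 1989
triangle coeff Δ(8,4,6) = 1/23279256
Σ_t [2,4]: t=2:+1/1658880 t=3:−1/518400 t=4:+1/1658880 = -1/1382400
(3j)²=504/46189 [(8 4 6; 0 0 0)], sign=-1
Σ_t [3,5]: t=3:−1/26127360 t=4:+1/3870720 t=5:−1/7257600 = 43/522547200
(3j)²=1849/352716 [(8 4 6; -4 1 3)], sign=-1
⇒ 4πI² = 99846/877591
I = (+1)√(99846/877591/(4π)) = 0.09515121

0.095151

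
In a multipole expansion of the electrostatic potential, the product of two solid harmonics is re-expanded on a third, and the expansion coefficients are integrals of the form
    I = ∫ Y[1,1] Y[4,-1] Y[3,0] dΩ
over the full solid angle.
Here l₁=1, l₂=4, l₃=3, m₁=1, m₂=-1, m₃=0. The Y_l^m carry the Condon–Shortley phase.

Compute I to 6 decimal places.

Checks pass: Σm=0; 8 even; l₃=3∈[3,5].
(2·1+1)(2·4+1)(2·3+1) = 189
Δ: 2! 0! 6! / 9! → 1/252
sum: t=1:−1/36 = -1/36
3j²(1 4 3; 0 0 0) = Δ·Π!·Σ² = 4/63  (sign +1)
sum: t=0:+1/72 = 1/72
3j²(1 4 3; 1 -1 0) = Δ·Π!·Σ² = 5/126  (sign -1)
combine: 4πI² = 189·4/63·5/126 = 10/21
take √, sign -1: I = -0.19466390

-0.194664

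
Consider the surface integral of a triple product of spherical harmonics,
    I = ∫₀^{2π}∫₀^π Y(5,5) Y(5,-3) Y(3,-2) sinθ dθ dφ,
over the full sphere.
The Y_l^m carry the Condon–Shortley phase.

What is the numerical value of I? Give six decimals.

0.000000

Σlᵢ=13 odd — θ-integrand is odd under cosθ→−cosθ; I=0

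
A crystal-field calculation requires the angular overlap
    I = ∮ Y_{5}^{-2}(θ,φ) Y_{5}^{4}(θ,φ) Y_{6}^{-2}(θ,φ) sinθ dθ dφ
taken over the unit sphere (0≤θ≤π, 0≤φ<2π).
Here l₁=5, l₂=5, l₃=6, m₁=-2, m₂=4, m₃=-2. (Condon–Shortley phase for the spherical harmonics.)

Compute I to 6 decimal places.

0.108910

Checks pass: Σm=0; 16 even; l₃=6∈[0,10].
(2·5+1)(2·5+1)(2·6+1) = 1573
Δ: 4! 6! 6! / 17! → 1/28588560
sum: t=0:+1/345600 t=1:−1/13824 t=2:+1/5184 t=3:−1/13824 t=4:+1/345600 = 7/129600
3j²(5 5 6; 0 0 0) = Δ·Π!·Σ² = 80/7293  (sign +1)
sum: t=3:−1/207360 t=4:+1/103680 = 1/207360
3j²(5 5 6; -2 4 -2) = Δ·Π!·Σ² = 21/2431  (sign +1)
combine: 4πI² = 1573·80/7293·21/2431 = 560/3757
take √, sign +1: I = 0.10891018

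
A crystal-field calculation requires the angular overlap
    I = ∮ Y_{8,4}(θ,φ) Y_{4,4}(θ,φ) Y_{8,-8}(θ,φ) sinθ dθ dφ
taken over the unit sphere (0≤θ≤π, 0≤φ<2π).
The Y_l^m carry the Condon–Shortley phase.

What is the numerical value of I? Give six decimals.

0.034941

Rules hold: Σm=0, L=20 even, 4≤8≤12.
N = 17·9·17 = 2601
Δ = 4!·12!·4!/21! = 1/185175900
Racah Σ t=0..4: t=0:+1/557383680 t=1:−1/21772800 t=2:+1/8294400 t=3:−1/21772800 t=4:+1/557383680 = 1/30965760
⇒ 3j(8 4 8; 0 0 0)² = 36/4199, sgn +1
Racah Σ t=4..4: t=4:+1/275904921600 = 1/275904921600
⇒ 3j(8 4 8; 4 4 -8)² = 2/2907, sgn +1
4πI² = N·(3j₀)²·(3jₘ)² = 72/4693
I = +1·√(0.015342/4π) = 0.03494106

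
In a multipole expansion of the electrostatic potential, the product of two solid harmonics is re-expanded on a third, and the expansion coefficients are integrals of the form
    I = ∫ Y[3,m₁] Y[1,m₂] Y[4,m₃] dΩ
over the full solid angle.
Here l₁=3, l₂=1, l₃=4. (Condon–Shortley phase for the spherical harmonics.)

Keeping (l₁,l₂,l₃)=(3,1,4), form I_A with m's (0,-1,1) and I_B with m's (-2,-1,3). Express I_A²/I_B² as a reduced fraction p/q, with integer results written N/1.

10/21

Same 3,1,4: normalisation and zero-m 3j drop out of the ratio.
A: Δ: 0! 6! 2! / 9! → 1/252; sum: t=0:+1/72 = 1/72; 3j²(3 1 4; 0 -1 1) = Δ·Π!·Σ² = 5/126  (sign -1)
B: Δ: 0! 6! 2! / 9! → 1/252; sum: t=0:+1/240 = 1/240; 3j²(3 1 4; -2 -1 3) = Δ·Π!·Σ² = 1/12  (sign -1)
I_A²/I_B² = (5/126)/(1/12) = 10/21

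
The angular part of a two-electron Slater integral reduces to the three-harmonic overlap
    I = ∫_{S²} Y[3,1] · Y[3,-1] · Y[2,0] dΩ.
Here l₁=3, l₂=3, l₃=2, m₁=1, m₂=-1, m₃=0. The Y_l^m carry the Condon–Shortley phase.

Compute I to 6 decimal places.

Checks pass: Σm=0; 8 even; l₃=2∈[0,6].
(2·3+1)(2·3+1)(2·2+1) = 245
Δ: 4! 2! 2! / 9! → 1/3780
sum: t=1:−1/24 t=2:+1/4 t=3:−1/24 = 1/6
3j²(3 3 2; 0 0 0) = Δ·Π!·Σ² = 4/105  (sign +1)
sum: t=0:+1/96 t=1:−1/6 t=2:+1/16 = -3/32
3j²(3 3 2; 1 -1 0) = Δ·Π!·Σ² = 3/140  (sign -1)
combine: 4πI² = 245·4/105·3/140 = 1/5
take √, sign -1: I = -0.12615663

-0.126157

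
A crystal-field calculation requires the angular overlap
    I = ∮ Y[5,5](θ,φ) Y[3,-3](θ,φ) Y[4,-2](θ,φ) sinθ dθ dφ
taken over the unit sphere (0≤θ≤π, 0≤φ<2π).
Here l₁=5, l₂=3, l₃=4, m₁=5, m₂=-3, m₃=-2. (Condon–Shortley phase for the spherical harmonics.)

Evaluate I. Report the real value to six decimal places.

Rules hold: Σm=0, L=12 even, 2≤4≤8.
N = 11·7·9 = 693
Δ = 4!·6!·2!/13! = 1/180180
Racah Σ t=1..3: t=1:−1/576 t=2:+1/144 t=3:−1/576 = 1/288
⇒ 3j(5 3 4; 0 0 0)² = 20/1001, sgn +1
Racah Σ t=0..0: t=0:+1/34560 = 1/34560
⇒ 3j(5 3 4; 5 -3 -2)² = 5/286, sgn +1
4πI² = N·(3j₀)²·(3jₘ)² = 450/1859
I = +1·√(0.242066/4π) = 0.13879110

0.138791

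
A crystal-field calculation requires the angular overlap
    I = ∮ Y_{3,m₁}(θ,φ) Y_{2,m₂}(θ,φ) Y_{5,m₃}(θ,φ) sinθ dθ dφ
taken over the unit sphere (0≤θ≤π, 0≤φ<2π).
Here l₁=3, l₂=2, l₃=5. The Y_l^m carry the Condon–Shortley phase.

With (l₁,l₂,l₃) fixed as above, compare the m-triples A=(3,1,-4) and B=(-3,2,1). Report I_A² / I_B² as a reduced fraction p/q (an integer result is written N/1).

84/1

l's match ⇒ only the (l;m) 3-j factors differ between A and B.
A: triangle coeff Δ(3,2,5) = 1/2310; Σ_t [0,0]: t=0:+1/4320 = 1/4320; (3j)²=2/55 [(3 2 5; 3 1 -4)], sign=-1
B: triangle coeff Δ(3,2,5) = 1/2310; Σ_t [0,0]: t=0:+1/17280 = 1/17280; (3j)²=1/2310 [(3 2 5; -3 2 1)], sign=+1
I_A²/I_B² = (2/55)/(1/2310) = 84/1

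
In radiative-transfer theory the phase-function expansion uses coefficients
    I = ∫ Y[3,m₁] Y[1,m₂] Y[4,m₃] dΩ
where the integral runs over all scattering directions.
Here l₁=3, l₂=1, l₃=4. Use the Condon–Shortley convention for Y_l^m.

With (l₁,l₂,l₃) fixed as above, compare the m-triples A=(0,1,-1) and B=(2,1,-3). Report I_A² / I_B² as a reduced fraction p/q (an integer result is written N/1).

10/21

Same 3,1,4: normalisation and zero-m 3j drop out of the ratio.
A: Δ: 0! 6! 2! / 9! → 1/252; sum: t=0:+1/72 = 1/72; 3j²(3 1 4; 0 1 -1) = Δ·Π!·Σ² = 5/126  (sign -1)
B: Δ: 0! 6! 2! / 9! → 1/252; sum: t=0:+1/240 = 1/240; 3j²(3 1 4; 2 1 -3) = Δ·Π!·Σ² = 1/12  (sign -1)
I_A²/I_B² = (5/126)/(1/12) = 10/21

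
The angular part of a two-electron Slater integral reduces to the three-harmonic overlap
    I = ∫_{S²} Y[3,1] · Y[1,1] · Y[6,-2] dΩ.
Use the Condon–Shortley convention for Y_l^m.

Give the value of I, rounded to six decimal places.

|3−1|≤6≤3+1 violated ⇒ I = 0

0.000000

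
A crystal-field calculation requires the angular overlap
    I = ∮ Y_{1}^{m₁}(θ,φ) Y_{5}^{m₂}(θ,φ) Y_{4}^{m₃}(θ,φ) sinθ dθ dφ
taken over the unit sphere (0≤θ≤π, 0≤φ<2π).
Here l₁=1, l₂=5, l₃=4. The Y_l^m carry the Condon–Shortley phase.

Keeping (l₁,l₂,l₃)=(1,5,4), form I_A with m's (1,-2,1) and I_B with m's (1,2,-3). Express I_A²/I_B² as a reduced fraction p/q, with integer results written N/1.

7/1

Shared (l₁,l₂,l₃)=(1,5,4): N and (l;000)² cancel in I_A²/I_B².
A: Δ = 2!·0!·8!/11! = 1/495; Racah Σ t=0..0: t=0:+1/1440 = 1/1440; ⇒ 3j(1 5 4; 1 -2 1)² = 7/165, sgn -1
B: Δ = 2!·0!·8!/11! = 1/495; Racah Σ t=0..0: t=0:+1/10080 = 1/10080; ⇒ 3j(1 5 4; 1 2 -3)² = 1/165, sgn -1
I_A²/I_B² = (7/165)/(1/165) = 7/1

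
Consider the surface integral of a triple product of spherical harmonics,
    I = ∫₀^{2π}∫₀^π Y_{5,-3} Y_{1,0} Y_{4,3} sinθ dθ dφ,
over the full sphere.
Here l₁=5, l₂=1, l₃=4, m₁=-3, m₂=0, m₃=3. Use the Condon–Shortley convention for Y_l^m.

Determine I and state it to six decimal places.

Checks pass: Σm=0; 10 even; l₃=4∈[4,6].
(2·5+1)(2·1+1)(2·4+1) = 297
Δ: 2! 8! 0! / 11! → 1/495
sum: t=1:−1/576 = -1/576
3j²(5 1 4; 0 0 0) = Δ·Π!·Σ² = 5/99  (sign -1)
sum: t=1:−1/5040 = -1/5040
3j²(5 1 4; -3 0 3) = Δ·Π!·Σ² = 16/495  (sign +1)
combine: 4πI² = 297·5/99·16/495 = 16/33
take √, sign -1: I = -0.19642560

-0.196426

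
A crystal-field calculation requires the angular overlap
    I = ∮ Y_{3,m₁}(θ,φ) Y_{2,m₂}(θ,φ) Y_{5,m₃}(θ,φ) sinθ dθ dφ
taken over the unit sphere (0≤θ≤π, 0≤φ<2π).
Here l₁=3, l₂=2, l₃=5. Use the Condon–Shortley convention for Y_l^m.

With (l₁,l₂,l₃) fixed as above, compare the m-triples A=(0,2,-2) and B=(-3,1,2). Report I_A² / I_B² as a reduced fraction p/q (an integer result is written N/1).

Same 3,2,5: normalisation and zero-m 3j drop out of the ratio.
A: Δ: 0! 6! 4! / 11! → 1/2310; sum: t=0:+1/864 = 1/864; 3j²(3 2 5; 0 2 -2) = Δ·Π!·Σ² = 1/66  (sign -1)
B: Δ: 0! 6! 4! / 11! → 1/2310; sum: t=0:+1/4320 = 1/4320; 3j²(3 2 5; -3 1 2) = Δ·Π!·Σ² = 1/330  (sign -1)
I_A²/I_B² = (1/66)/(1/330) = 5/1

5/1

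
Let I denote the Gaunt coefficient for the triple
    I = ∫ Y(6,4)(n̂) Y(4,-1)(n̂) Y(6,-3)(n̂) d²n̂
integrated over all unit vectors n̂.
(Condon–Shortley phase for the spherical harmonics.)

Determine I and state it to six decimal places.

Rules hold: Σm=0, L=16 even, 2≤6≤10.
N = 13·9·13 = 1521
Δ = 4!·8!·4!/17! = 1/15315300
Racah Σ t=0..4: t=0:+1/829440 t=1:−1/25920 t=2:+1/9216 t=3:−1/25920 t=4:+1/829440 = 7/207360
⇒ 3j(6 4 6; 0 0 0)² = 28/2431, sgn +1
Racah Σ t=0..2: t=0:+1/207360 t=1:−1/120960 t=2:+1/967680 = -1/414720
⇒ 3j(6 4 6; 4 -1 -3)² = 21/4862, sgn +1
4πI² = N·(3j₀)²·(3jₘ)² = 2646/34969
I = +1·√(0.075667/4π) = 0.07759762

0.077598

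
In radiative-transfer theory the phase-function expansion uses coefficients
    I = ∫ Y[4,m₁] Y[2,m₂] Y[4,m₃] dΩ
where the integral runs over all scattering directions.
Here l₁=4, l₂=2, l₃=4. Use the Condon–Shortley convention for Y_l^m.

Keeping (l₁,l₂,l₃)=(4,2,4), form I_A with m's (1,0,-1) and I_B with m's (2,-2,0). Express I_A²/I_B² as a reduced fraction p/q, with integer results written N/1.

289/540

l's match ⇒ only the (l;m) 3-j factors differ between A and B.
A: triangle coeff Δ(4,2,4) = 1/13860; Σ_t [0,2]: t=0:+1/144 t=1:−1/48 t=2:+1/480 = -17/1440; (3j)²=289/13860 [(4 2 4; 1 0 -1)], sign=+1
B: triangle coeff Δ(4,2,4) = 1/13860; Σ_t [0,0]: t=0:+1/192 = 1/192; (3j)²=3/77 [(4 2 4; 2 -2 0)], sign=+1
I_A²/I_B² = (289/13860)/(3/77) = 289/540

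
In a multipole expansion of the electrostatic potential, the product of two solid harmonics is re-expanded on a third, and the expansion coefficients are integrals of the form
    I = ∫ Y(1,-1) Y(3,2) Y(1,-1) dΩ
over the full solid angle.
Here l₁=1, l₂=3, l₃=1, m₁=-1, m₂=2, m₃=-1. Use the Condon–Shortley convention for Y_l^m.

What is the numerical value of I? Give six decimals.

|1−3|≤1≤1+3 violated ⇒ I = 0

0.000000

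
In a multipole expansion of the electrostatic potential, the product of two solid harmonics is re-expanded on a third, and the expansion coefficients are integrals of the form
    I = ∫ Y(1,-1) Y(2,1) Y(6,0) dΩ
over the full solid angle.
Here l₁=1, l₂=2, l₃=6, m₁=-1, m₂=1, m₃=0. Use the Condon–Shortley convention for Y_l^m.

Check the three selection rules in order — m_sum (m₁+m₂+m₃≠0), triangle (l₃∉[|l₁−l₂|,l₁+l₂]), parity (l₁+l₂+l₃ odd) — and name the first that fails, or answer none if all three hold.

triangle

Σmᵢ = 0  ✓
l₃∈[|l₁−l₂|,l₁+l₂]=[1,3], have l₃=6  ✗
Σlᵢ = 9 ⇒ odd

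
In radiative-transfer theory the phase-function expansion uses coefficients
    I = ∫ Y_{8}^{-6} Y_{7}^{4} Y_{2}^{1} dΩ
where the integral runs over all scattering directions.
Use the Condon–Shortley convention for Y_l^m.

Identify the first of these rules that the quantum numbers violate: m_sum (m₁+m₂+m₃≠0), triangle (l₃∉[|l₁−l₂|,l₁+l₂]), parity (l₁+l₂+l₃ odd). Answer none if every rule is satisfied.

Σmᵢ = -1  ✗
l₃∈[|l₁−l₂|,l₁+l₂]=[1,15], have l₃=2
Σlᵢ = 17 ⇒ odd

m_sum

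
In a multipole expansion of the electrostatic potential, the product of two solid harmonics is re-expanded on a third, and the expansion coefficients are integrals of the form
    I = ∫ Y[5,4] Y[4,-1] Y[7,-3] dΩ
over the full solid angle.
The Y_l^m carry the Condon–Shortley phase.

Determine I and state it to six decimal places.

0.167813

m-sum 0 ✓  L=16 even ✓  1≤7≤9 ✓
Π(2lᵢ+1) = 11×9×15 = 1485
triangle coeff Δ(5,4,7) = 1/6126120
Σ_t [0,2]: t=0:+1/69120 t=1:−1/20736 t=2:+1/69120 = -1/51840
(3j)²=280/21879 [(5 4 7; 0 0 0)], sign=+1
Σ_t [0,1]: t=0:+1/362880 t=1:−1/1935360 = 13/5806080
(3j)²=195/10472 [(5 4 7; 4 -1 -3)], sign=+1
⇒ 4πI² = 1125/3179
I = (+1)√(1125/3179/(4π)) = 0.16781318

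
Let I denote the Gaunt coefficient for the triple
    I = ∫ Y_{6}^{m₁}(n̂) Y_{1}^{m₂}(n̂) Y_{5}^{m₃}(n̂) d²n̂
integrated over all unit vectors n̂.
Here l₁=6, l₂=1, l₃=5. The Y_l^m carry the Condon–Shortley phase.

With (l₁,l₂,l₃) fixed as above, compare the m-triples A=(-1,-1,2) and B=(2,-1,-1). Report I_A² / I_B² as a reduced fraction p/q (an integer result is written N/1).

l's match ⇒ only the (l;m) 3-j factors differ between A and B.
A: triangle coeff Δ(6,1,5) = 1/858; Σ_t [0,0]: t=0:+1/60480 = 1/60480; (3j)²=5/429 [(6 1 5; -1 -1 2)], sign=-1
B: triangle coeff Δ(6,1,5) = 1/858; Σ_t [0,0]: t=0:+1/34560 = 1/34560; (3j)²=14/429 [(6 1 5; 2 -1 -1)], sign=+1
I_A²/I_B² = (5/429)/(14/429) = 5/14

5/14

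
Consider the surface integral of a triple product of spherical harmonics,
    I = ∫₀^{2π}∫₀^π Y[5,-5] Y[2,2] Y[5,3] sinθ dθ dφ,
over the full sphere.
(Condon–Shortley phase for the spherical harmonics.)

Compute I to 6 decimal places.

m-sum 0 ✓  L=12 even ✓  3≤5≤7 ✓
Π(2lᵢ+1) = 11×5×11 = 605
triangle coeff Δ(5,2,5) = 1/38610
Σ_t [0,2]: t=0:+1/2880 t=1:−1/576 t=2:+1/2880 = -1/960
(3j)²=10/429 [(5 2 5; 0 0 0)], sign=+1
Σ_t [2,2]: t=2:+1/161280 = 1/161280
(3j)²=1/143 [(5 2 5; -5 2 3)], sign=+1
⇒ 4πI² = 50/507
I = (+1)√(50/507/(4π)) = 0.08858824

0.088588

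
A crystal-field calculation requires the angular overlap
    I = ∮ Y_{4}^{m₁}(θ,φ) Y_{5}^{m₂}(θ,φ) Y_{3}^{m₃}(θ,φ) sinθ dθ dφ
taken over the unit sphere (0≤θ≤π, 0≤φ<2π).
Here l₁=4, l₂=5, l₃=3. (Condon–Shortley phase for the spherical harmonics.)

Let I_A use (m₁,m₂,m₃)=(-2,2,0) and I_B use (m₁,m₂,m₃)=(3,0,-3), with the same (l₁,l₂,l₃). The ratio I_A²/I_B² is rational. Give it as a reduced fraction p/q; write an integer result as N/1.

l's match ⇒ only the (l;m) 3-j factors differ between A and B.
A: triangle coeff Δ(4,5,3) = 1/180180; Σ_t [4,6]: t=4:+1/576 t=5:−1/480 t=6:+1/8640 = -1/4320; (3j)²=1/2145 [(4 5 3; -2 2 0)], sign=+1
B: triangle coeff Δ(4,5,3) = 1/180180; Σ_t [1,1]: t=1:−1/5760 = -1/5760; (3j)²=5/572 [(4 5 3; 3 0 -3)], sign=-1
I_A²/I_B² = (1/2145)/(5/572) = 4/75

4/75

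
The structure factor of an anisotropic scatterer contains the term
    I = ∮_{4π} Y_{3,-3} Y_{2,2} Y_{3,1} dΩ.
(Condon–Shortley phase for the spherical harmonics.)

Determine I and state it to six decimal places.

0.132981

Rules hold: Σm=0, L=8 even, 1≤3≤5.
N = 7·5·7 = 245
Δ = 2!·4!·2!/9! = 1/3780
Racah Σ t=0..2: t=0:+1/24 t=1:−1/4 t=2:+1/24 = -1/6
⇒ 3j(3 2 3; 0 0 0)² = 4/105, sgn +1
Racah Σ t=2..2: t=2:+1/96 = 1/96
⇒ 3j(3 2 3; -3 2 1)² = 1/42, sgn +1
4πI² = N·(3j₀)²·(3jₘ)² = 2/9
I = +1·√(0.222222/4π) = 0.13298076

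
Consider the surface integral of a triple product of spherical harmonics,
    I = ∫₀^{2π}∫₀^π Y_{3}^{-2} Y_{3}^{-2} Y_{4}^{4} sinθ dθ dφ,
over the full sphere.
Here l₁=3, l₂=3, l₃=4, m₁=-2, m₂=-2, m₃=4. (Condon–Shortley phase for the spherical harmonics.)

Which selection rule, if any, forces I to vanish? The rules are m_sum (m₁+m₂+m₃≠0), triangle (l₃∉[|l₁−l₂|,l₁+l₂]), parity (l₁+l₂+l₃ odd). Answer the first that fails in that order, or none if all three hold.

none

Σmᵢ = 0  ✓
l₃∈[|l₁−l₂|,l₁+l₂]=[0,6], have l₃=4  ✓
Σlᵢ = 10 ⇒ even  ✓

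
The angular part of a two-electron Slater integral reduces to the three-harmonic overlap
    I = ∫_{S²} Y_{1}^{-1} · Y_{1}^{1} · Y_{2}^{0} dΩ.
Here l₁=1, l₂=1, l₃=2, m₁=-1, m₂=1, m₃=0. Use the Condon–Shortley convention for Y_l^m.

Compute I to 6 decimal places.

Rules hold: Σm=0, L=4 even, 0≤2≤2.
N = 3·3·5 = 45
Δ = 0!·2!·2!/5! = 1/30
Racah Σ t=0..0: t=0:+1/1 = 1/1
⇒ 3j(1 1 2; 0 0 0)² = 2/15, sgn +1
Racah Σ t=0..0: t=0:+1/4 = 1/4
⇒ 3j(1 1 2; -1 1 0)² = 1/30, sgn +1
4πI² = N·(3j₀)²·(3jₘ)² = 1/5
I = +1·√(0.2/4π) = 0.12615663

0.126157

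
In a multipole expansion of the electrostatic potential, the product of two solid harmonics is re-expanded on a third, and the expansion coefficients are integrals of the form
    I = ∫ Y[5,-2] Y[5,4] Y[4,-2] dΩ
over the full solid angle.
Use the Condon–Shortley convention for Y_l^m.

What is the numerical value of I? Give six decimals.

Checks pass: Σm=0; 14 even; l₃=4∈[0,10].
(2·5+1)(2·5+1)(2·4+1) = 1089
Δ: 6! 4! 4! / 15! → 1/3153150
sum: t=1:−1/69120 t=2:+1/1728 t=3:−1/576 t=4:+1/1728 t=5:−1/69120 = -7/11520
3j²(5 5 4; 0 0 0) = Δ·Π!·Σ² = 2/143  (sign -1)
sum: t=5:−1/11520 t=6:+1/25920 = -1/20736
3j²(5 5 4; -2 4 -2) = Δ·Π!·Σ² = 5/429  (sign -1)
combine: 4πI² = 1089·2/143·5/429 = 30/169
take √, sign +1: I = 0.11885360

0.118854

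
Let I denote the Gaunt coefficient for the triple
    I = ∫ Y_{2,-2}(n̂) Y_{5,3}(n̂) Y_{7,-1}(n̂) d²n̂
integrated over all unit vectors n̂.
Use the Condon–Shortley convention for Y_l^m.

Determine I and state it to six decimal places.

-0.043890

Rules hold: Σm=0, L=14 even, 3≤7≤7.
N = 5·11·15 = 825
Δ = 0!·4!·10!/15! = 1/15015
Racah Σ t=0..0: t=0:+1/57600 = 1/57600
⇒ 3j(2 5 7; 0 0 0)² = 21/715, sgn -1
Racah Σ t=0..0: t=0:+1/1935360 = 1/1935360
⇒ 3j(2 5 7; -2 3 -1)² = 1/1001, sgn +1
4πI² = N·(3j₀)²·(3jₘ)² = 45/1859
I = -1·√(0.0242066/4π) = -0.04388960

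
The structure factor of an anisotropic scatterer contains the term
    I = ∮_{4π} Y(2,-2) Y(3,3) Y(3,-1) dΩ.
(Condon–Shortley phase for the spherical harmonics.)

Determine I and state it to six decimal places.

Rules hold: Σm=0, L=8 even, 1≤3≤5.
N = 5·7·7 = 245
Δ = 2!·2!·4!/9! = 1/3780
Racah Σ t=0..2: t=0:+1/24 t=1:−1/4 t=2:+1/24 = -1/6
⇒ 3j(2 3 3; 0 0 0)² = 4/105, sgn +1
Racah Σ t=2..2: t=2:+1/96 = 1/96
⇒ 3j(2 3 3; -2 3 -1)² = 1/42, sgn +1
4πI² = N·(3j₀)²·(3jₘ)² = 2/9
I = +1·√(0.222222/4π) = 0.13298076

0.132981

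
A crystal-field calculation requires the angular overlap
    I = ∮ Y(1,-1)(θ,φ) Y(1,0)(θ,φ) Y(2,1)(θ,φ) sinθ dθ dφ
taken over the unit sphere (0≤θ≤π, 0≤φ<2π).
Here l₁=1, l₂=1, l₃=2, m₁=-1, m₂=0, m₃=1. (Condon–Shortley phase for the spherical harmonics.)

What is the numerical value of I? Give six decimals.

Checks pass: Σm=0; 4 even; l₃=2∈[0,2].
(2·1+1)(2·1+1)(2·2+1) = 45
Δ: 0! 2! 2! / 5! → 1/30
sum: t=0:+1/1 = 1/1
3j²(1 1 2; 0 0 0) = Δ·Π!·Σ² = 2/15  (sign +1)
sum: t=0:+1/2 = 1/2
3j²(1 1 2; -1 0 1) = Δ·Π!·Σ² = 1/10  (sign -1)
combine: 4πI² = 45·2/15·1/10 = 3/5
take √, sign -1: I = -0.21850969

-0.218510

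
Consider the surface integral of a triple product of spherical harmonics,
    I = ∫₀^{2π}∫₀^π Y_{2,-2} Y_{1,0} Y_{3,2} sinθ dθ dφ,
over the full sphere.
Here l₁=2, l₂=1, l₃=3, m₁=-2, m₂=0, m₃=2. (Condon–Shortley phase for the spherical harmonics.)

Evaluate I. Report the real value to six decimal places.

Checks pass: Σm=0; 6 even; l₃=3∈[1,3].
(2·2+1)(2·1+1)(2·3+1) = 105
Δ: 0! 4! 2! / 7! → 1/105
sum: t=0:+1/4 = 1/4
3j²(2 1 3; 0 0 0) = Δ·Π!·Σ² = 3/35  (sign -1)
sum: t=0:+1/24 = 1/24
3j²(2 1 3; -2 0 2) = Δ·Π!·Σ² = 1/21  (sign -1)
combine: 4πI² = 105·3/35·1/21 = 3/7
take √, sign +1: I = 0.18467439

0.184674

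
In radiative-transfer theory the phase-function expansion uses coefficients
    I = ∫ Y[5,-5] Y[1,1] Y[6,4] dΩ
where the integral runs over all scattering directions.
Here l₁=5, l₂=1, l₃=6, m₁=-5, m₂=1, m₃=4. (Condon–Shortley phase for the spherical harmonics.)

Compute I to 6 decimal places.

Rules hold: Σm=0, L=12 even, 4≤6≤6.
N = 11·3·13 = 429
Δ = 0!·10!·2!/13! = 1/858
Racah Σ t=0..0: t=0:+1/14400 = 1/14400
⇒ 3j(5 1 6; 0 0 0)² = 6/143, sgn +1
Racah Σ t=0..0: t=0:+1/7257600 = 1/7257600
⇒ 3j(5 1 6; -5 1 4)² = 1/858, sgn +1
4πI² = N·(3j₀)²·(3jₘ)² = 3/143
I = +1·√(0.020979/4π) = 0.04085899

0.040859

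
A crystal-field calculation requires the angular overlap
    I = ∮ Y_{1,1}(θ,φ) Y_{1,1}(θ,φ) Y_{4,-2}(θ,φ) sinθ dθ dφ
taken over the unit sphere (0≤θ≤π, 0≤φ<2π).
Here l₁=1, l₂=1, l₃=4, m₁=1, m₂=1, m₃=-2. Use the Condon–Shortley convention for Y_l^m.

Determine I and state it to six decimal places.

0.000000

triangle: need 0≤l₃≤2, have 4; I=0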